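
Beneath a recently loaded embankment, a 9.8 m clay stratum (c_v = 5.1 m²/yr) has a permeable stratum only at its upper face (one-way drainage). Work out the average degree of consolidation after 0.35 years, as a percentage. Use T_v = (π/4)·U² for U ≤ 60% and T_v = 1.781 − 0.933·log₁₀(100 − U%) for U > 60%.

U ≈ 15.4 %

Drainage path length: H_d = H = 9.8 m (single drainage).
T_v = c_v·t/H_d² = 5.1×0.35/9.8² = 0.018586.
T_v = 0.018586 corresponds to the U ≤ 60% branch:
U = √(4T_v/π) = 0.1538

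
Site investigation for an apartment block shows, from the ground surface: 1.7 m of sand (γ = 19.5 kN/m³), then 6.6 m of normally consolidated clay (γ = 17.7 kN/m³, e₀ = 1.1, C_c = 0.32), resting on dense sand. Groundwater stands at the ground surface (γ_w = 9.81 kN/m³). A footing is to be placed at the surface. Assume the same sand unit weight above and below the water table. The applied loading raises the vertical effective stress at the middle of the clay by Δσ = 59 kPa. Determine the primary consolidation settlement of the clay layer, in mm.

Mid-depth of clay below the ground surface: z = 1.7 + 6.6/2 = 5 m.
Total vertical stress at mid-clay: σ_v = 19.5×1.7 + 17.7×3.3 = 91.56 kPa.
Pore pressure: u = 9.81×(5 − 0) = 49.05 kPa.
Initial effective stress: σ'_0 = σ_v − u = 91.56 − 49.05 = 42.51 kPa.
Final effective stress: σ'_f = σ'_0 + Δσ = 42.51 + 59 = 101.51 kPa.
Normally consolidated clay, so the full stress increment lies on the virgin compression line:
S_c = C_c·H/(1+e₀)·log₁₀(σ'_f/σ'_0) = 0.32×6.6/(1+1.1)×log₁₀(101.51/42.51)
    = 1.0057 × 0.37802 = 0.3802 m

S_c ≈ 380 mm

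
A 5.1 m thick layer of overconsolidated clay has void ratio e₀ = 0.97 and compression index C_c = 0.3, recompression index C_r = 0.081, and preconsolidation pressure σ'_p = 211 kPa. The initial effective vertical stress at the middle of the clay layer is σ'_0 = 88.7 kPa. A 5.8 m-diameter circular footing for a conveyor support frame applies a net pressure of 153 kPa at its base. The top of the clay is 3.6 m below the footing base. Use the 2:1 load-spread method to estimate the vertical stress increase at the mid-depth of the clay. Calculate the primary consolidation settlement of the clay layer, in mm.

Mid-depth of clay below the footing base: z = 3.6 + 5.1/2 = 6.15 m.
Stress increase at mid-clay by the 2:1 spreading method:
Δσ ≈ qD²/(D+z)² = 153×5.8²/(5.8+6.15)² = 36.042 kPa
Final effective stress: σ'_f = 88.7 + 36.042 = 124.74 kPa.
σ'_f = 124.74 ≤ σ'_p = 211 kPa, so the clay remains overconsolidated and only the recompression index applies:
S_c = C_r·H/(1+e₀)·log₁₀(σ'_f/σ'_0) = 0.081×5.1/1.97×log₁₀(124.74/88.7)
    = 0.20969 × 0.14808 = 0.03105 m

S_c ≈ 31.1 mm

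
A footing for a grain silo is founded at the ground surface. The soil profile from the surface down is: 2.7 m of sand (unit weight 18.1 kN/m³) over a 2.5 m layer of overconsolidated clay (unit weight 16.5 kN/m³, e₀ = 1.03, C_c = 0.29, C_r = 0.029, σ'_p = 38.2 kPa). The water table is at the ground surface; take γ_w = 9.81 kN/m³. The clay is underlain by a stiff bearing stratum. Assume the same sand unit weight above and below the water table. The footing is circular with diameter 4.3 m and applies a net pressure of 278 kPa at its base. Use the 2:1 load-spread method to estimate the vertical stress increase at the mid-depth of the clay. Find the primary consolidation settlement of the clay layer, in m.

Mid-depth of clay below the ground surface: z = 2.7 + 2.5/2 = 3.95 m.
Total vertical stress at mid-clay: σ_v = 18.1×2.7 + 16.5×1.25 = 69.495 kPa.
Pore pressure: u = 9.81×(3.95 − 0) = 38.75 kPa.
Initial effective stress: σ'_0 = σ_v − u = 69.495 − 38.75 = 30.745 kPa.
Stress increase at mid-clay by the 2:1 spreading method:
Δσ ≈ qD²/(D+z)² = 278×4.3²/(4.3+3.95)² = 75.522 kPa
Final effective stress: σ'_f = 30.745 + 75.522 = 106.27 kPa.
σ'_f = 106.27 > σ'_p = 38.2 kPa, so the stress path crosses the preconsolidation pressure — recompression up to σ'_p, then virgin compression beyond:
S_c = H/(1+e₀)·[C_r·log₁₀(σ'_p/σ'_0) + C_c·log₁₀(σ'_f/σ'_p)]
    = 2.5/2.03 × [0.029×log₁₀(38.2/30.745) + 0.29×log₁₀(106.27/38.2)]
    = 1.2315 × [0.0027344 + 0.12886] = 0.1621 m

S_c ≈ 0.162 m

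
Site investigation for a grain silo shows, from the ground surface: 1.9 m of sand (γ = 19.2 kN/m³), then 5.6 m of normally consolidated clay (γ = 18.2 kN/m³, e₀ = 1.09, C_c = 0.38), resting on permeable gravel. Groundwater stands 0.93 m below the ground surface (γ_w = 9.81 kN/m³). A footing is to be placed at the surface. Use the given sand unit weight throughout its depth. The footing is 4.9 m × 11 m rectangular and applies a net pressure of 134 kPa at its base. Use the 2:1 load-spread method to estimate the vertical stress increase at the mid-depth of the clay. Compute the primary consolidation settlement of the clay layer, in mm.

S_c ≈ 295 mm

Mid-depth of clay below the ground surface: z = 1.9 + 5.6/2 = 4.7 m.
Total vertical stress at mid-clay: σ_v = 19.2×1.9 + 18.2×2.8 = 87.44 kPa.
Pore pressure: u = 9.81×(4.7 − 0.93) = 36.984 kPa.
Initial effective stress: σ'_0 = σ_v − u = 87.44 − 36.984 = 50.456 kPa.
Stress increase at mid-clay by the 2:1 spreading method:
Δσ = qBL/((B+z)(L+z)) = 134×4.9×11/((4.9+4.7)(11+4.7)) = 47.921 kPa
Final effective stress: σ'_f = σ'_0 + Δσ = 50.456 + 47.921 = 98.377 kPa.
Normally consolidated clay, so the full stress increment lies on the virgin compression line:
S_c = C_c·H/(1+e₀)·log₁₀(σ'_f/σ'_0) = 0.38×5.6/(1+1.09)×log₁₀(98.377/50.456)
    = 1.0182 × 0.28998 = 0.2953 m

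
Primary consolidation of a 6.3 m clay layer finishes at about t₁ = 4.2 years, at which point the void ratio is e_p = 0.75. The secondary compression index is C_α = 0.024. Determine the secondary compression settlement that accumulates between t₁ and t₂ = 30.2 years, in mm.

S_s ≈ 74 mm

Secondary compression: S_s = C_α·H/(1+e_p)·log₁₀(t₂/t₁)
S_s = 0.024×6.3/(1+0.75)×log₁₀(30.2/4.2)
    = 0.0864 × 0.8568 = 0.07402 m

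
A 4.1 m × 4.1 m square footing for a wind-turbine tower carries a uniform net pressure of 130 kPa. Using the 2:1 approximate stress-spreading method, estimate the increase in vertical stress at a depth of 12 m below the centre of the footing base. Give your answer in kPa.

Δσ_z ≈ 8.43 kPa

By the 2:1 method the load spreads at 1 horizontal : 2 vertical, so at depth z the loaded area has grown by z in each plan dimension:
Δσ = qBL/((B+z)(L+z)) = 130×4.1×4.1/((4.1+12)(4.1+12)) = 8.4306 kPa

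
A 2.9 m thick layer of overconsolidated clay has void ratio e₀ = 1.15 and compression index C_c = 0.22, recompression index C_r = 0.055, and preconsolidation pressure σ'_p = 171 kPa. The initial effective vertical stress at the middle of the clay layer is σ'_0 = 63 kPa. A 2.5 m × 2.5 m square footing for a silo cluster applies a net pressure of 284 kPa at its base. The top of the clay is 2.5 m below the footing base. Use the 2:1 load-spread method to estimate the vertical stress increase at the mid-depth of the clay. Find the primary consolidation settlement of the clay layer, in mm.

Mid-depth of clay below the footing base: z = 2.5 + 2.9/2 = 3.95 m.
Stress increase at mid-clay by the 2:1 spreading method:
Δσ = qBL/((B+z)(L+z)) = 284×2.5×2.5/((2.5+3.95)(2.5+3.95)) = 42.666 kPa
Final effective stress: σ'_f = 63 + 42.666 = 105.67 kPa.
σ'_f = 105.67 ≤ σ'_p = 171 kPa, so the clay remains overconsolidated and only the recompression index applies:
S_c = C_r·H/(1+e₀)·log₁₀(σ'_f/σ'_0) = 0.055×2.9/2.15×log₁₀(105.67/63)
    = 0.074184 × 0.22461 = 0.01666 m

S_c ≈ 16.7 mm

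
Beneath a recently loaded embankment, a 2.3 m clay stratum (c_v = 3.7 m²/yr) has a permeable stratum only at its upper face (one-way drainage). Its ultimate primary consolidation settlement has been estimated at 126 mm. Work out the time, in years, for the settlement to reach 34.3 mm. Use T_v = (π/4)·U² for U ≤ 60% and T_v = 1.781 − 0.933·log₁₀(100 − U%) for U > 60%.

t ≈ 0.0832 years

Drainage path length: H_d = H = 2.3 m (single drainage).
U = S(t)/S_ult = 34.3/126 = 0.2722.
U ≤ 60%: T_v = (π/4)·U² = (π/4)×0.27222² = 0.058202.
t = T_v·H_d²/c_v = 0.058202×2.3²/3.7 = 0.08321 years.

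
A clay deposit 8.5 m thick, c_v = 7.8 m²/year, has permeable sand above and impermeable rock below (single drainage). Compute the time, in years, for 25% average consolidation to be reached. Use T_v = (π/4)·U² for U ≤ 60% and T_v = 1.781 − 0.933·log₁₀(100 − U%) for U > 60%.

t ≈ 0.455 years

Drainage path length: H_d = H = 8.5 m (single drainage).
U ≤ 60%: T_v = (π/4)·U² = (π/4)×0.25² = 0.049087.
t = T_v·H_d²/c_v = 0.049087×8.5²/7.8 = 0.4547 years.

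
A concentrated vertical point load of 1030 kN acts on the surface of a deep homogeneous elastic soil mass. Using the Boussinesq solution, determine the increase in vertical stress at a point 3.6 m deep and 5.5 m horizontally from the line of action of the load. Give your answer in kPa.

Δσ_z ≈ 1.87 kPa

Boussinesq vertical stress below a point load on an elastic half-space:
Δσ_z = 3P/(2πz²) · [1 + (r/z)²]^(−5/2)
r/z = 5.5/3.6 = 1.5278; [1+(r/z)²]^(−5/2) = 0.049267.
Δσ_z = 3×1030/(2π×3.6²) × 0.049267 = 37.947 × 0.049267 = 1.87 kPa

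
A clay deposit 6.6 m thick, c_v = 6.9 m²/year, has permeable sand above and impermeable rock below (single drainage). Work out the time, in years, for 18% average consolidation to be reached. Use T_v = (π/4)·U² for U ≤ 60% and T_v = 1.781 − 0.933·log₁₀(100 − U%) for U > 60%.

t ≈ 0.161 years

Drainage path length: H_d = H = 6.6 m (single drainage).
U ≤ 60%: T_v = (π/4)·U² = (π/4)×0.18² = 0.025447.
t = T_v·H_d²/c_v = 0.025447×6.6²/6.9 = 0.1606 years.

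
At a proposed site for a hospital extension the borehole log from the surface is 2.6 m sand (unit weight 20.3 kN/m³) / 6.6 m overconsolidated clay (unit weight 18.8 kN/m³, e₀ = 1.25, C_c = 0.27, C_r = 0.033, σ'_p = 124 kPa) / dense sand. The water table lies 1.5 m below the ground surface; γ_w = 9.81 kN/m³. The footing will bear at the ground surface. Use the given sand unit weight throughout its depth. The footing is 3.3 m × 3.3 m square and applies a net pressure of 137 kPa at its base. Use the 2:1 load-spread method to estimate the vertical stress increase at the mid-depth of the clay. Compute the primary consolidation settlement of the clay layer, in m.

S_c ≈ 0.00925 m

Mid-depth of clay below the ground surface: z = 2.6 + 6.6/2 = 5.9 m.
Total vertical stress at mid-clay: σ_v = 20.3×2.6 + 18.8×3.3 = 114.82 kPa.
Pore pressure: u = 9.81×(5.9 − 1.5) = 43.164 kPa.
Initial effective stress: σ'_0 = σ_v − u = 114.82 − 43.164 = 71.656 kPa.
Stress increase at mid-clay by the 2:1 spreading method:
Δσ = qBL/((B+z)(L+z)) = 137×3.3×3.3/((3.3+5.9)(3.3+5.9)) = 17.627 kPa
Final effective stress: σ'_f = 71.656 + 17.627 = 89.283 kPa.
σ'_f = 89.283 ≤ σ'_p = 124 kPa, so the clay remains overconsolidated and only the recompression index applies:
S_c = C_r·H/(1+e₀)·log₁₀(σ'_f/σ'_0) = 0.033×6.6/2.25×log₁₀(89.283/71.656)
    = 0.096799 × 0.095516 = 0.009246 m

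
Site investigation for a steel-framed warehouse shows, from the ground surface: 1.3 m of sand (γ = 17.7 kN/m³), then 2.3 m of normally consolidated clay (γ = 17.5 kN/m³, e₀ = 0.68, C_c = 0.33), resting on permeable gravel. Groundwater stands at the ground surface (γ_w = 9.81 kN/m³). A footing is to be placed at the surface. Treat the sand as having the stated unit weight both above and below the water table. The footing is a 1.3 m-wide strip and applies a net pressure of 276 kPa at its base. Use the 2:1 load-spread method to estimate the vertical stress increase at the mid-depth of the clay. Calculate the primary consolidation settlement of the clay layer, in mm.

Mid-depth of clay below the ground surface: z = 1.3 + 2.3/2 = 2.45 m.
Total vertical stress at mid-clay: σ_v = 17.7×1.3 + 17.5×1.15 = 43.135 kPa.
Pore pressure: u = 9.81×(2.45 − 0) = 24.035 kPa.
Initial effective stress: σ'_0 = σ_v − u = 43.135 − 24.035 = 19.1 kPa.
Stress increase at mid-clay by the 2:1 spreading method:
Δσ = qB/(B+z) = 276×1.3/(1.3+2.45) = 95.68 kPa
Final effective stress: σ'_f = σ'_0 + Δσ = 19.1 + 95.68 = 114.78 kPa.
Normally consolidated clay, so the full stress increment lies on the virgin compression line:
S_c = C_c·H/(1+e₀)·log₁₀(σ'_f/σ'_0) = 0.33×2.3/(1+0.68)×log₁₀(114.78/19.1)
    = 0.45179 × 0.77883 = 0.3519 m

S_c ≈ 352 mm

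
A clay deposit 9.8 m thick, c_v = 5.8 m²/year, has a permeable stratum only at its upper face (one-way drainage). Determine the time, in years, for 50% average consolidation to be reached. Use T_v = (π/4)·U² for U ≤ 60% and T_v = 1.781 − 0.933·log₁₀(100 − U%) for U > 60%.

Drainage path length: H_d = H = 9.8 m (single drainage).
U ≤ 60%: T_v = (π/4)·U² = (π/4)×0.5² = 0.19635.
t = T_v·H_d²/c_v = 0.19635×9.8²/5.8 = 3.251 years.

t ≈ 3.25 years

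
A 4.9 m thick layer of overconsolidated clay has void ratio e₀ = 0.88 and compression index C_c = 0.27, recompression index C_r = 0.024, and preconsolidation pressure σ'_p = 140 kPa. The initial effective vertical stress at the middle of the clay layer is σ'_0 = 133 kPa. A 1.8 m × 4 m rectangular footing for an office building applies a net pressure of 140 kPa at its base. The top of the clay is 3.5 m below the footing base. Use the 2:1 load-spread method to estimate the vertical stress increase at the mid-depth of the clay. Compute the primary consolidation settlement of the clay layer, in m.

S_c ≈ 0.0144 m

Mid-depth of clay below the footing base: z = 3.5 + 4.9/2 = 5.95 m.
Stress increase at mid-clay by the 2:1 spreading method:
Δσ = qBL/((B+z)(L+z)) = 140×1.8×4/((1.8+5.95)(4+5.95)) = 13.072 kPa
Final effective stress: σ'_f = 133 + 13.072 = 146.07 kPa.
σ'_f = 146.07 > σ'_p = 140 kPa, so the stress path crosses the preconsolidation pressure — recompression up to σ'_p, then virgin compression beyond:
S_c = H/(1+e₀)·[C_r·log₁₀(σ'_p/σ'_0) + C_c·log₁₀(σ'_f/σ'_p)]
    = 4.9/1.88 × [0.024×log₁₀(140/133) + 0.27×log₁₀(146.07/140)]
    = 2.6064 × [0.00053463 + 0.0049769] = 0.01437 m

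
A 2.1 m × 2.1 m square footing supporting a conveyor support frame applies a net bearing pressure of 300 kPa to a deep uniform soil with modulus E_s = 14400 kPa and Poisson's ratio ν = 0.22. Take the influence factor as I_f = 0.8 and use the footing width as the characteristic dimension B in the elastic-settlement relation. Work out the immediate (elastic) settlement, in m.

S_e ≈ 0.0333 m

Immediate (elastic) settlement: S_e = q·B·(1−ν²)/E_s · I_f.
S_e = 300 × 2.1 × (1 − 0.22²) / 14400 × 0.8
    = 300 × 2.1 × 0.9516 / 14400 × 0.8
    = 0.03331 m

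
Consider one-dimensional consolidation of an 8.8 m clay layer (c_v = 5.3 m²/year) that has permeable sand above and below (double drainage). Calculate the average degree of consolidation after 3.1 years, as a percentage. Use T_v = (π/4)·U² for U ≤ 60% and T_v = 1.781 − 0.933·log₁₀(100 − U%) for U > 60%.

Drainage path length: H_d = H/2 = 4.4 m (double drainage).
T_v = c_v·t/H_d² = 5.3×3.1/4.4² = 0.84866.
T_v = 0.84866 corresponds to the U > 60% branch:
U = 1 − 10^((1.781 − T_v)/0.933)/100 = 0.9002

U ≈ 90 %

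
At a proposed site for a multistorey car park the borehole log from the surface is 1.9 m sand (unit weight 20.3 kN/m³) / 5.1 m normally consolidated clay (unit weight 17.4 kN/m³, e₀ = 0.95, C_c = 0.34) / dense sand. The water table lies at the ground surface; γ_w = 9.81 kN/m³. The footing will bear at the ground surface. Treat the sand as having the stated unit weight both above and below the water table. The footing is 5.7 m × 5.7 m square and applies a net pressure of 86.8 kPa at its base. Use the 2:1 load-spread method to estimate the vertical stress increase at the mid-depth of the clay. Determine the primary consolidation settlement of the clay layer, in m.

S_c ≈ 0.204 m

Mid-depth of clay below the ground surface: z = 1.9 + 5.1/2 = 4.45 m.
Total vertical stress at mid-clay: σ_v = 20.3×1.9 + 17.4×2.55 = 82.94 kPa.
Pore pressure: u = 9.81×(4.45 − 0) = 43.655 kPa.
Initial effective stress: σ'_0 = σ_v − u = 82.94 − 43.655 = 39.285 kPa.
Stress increase at mid-clay by the 2:1 spreading method:
Δσ = qBL/((B+z)(L+z)) = 86.8×5.7×5.7/((5.7+4.45)(5.7+4.45)) = 27.374 kPa
Final effective stress: σ'_f = σ'_0 + Δσ = 39.285 + 27.374 = 66.659 kPa.
Normally consolidated clay, so the full stress increment lies on the virgin compression line:
S_c = C_c·H/(1+e₀)·log₁₀(σ'_f/σ'_0) = 0.34×5.1/(1+0.95)×log₁₀(66.659/39.285)
    = 0.88923 × 0.22963 = 0.2042 m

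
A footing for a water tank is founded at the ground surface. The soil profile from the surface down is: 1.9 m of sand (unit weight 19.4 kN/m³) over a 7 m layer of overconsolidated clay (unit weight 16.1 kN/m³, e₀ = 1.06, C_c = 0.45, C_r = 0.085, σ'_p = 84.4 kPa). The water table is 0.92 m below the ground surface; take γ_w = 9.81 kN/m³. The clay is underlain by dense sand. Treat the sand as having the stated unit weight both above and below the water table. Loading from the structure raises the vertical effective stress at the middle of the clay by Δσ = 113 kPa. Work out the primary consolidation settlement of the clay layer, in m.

S_c ≈ 0.502 m

Mid-depth of clay below the ground surface: z = 1.9 + 7/2 = 5.4 m.
Total vertical stress at mid-clay: σ_v = 19.4×1.9 + 16.1×3.5 = 93.21 kPa.
Pore pressure: u = 9.81×(5.4 − 0.92) = 43.949 kPa.
Initial effective stress: σ'_0 = σ_v − u = 93.21 − 43.949 = 49.261 kPa.
Final effective stress: σ'_f = 49.261 + 113 = 162.26 kPa.
σ'_f = 162.26 > σ'_p = 84.4 kPa, so the stress path crosses the preconsolidation pressure — recompression up to σ'_p, then virgin compression beyond:
S_c = H/(1+e₀)·[C_r·log₁₀(σ'_p/σ'_0) + C_c·log₁₀(σ'_f/σ'_p)]
    = 7/2.06 × [0.085×log₁₀(84.4/49.261) + 0.45×log₁₀(162.26/84.4)]
    = 3.3981 × [0.019876 + 0.12774] = 0.5016 m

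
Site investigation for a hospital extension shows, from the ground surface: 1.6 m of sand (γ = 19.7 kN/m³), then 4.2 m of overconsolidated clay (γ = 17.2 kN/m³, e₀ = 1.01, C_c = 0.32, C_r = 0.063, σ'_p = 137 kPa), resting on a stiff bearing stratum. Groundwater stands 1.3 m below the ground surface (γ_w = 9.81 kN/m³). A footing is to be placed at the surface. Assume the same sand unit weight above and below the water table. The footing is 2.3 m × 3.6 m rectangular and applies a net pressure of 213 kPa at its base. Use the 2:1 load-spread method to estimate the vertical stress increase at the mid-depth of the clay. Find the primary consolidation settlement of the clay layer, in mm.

S_c ≈ 37.1 mm

Mid-depth of clay below the ground surface: z = 1.6 + 4.2/2 = 3.7 m.
Total vertical stress at mid-clay: σ_v = 19.7×1.6 + 17.2×2.1 = 67.64 kPa.
Pore pressure: u = 9.81×(3.7 − 1.3) = 23.544 kPa.
Initial effective stress: σ'_0 = σ_v − u = 67.64 − 23.544 = 44.096 kPa.
Stress increase at mid-clay by the 2:1 spreading method:
Δσ = qBL/((B+z)(L+z)) = 213×2.3×3.6/((2.3+3.7)(3.6+3.7)) = 40.266 kPa
Final effective stress: σ'_f = 44.096 + 40.266 = 84.362 kPa.
σ'_f = 84.362 ≤ σ'_p = 137 kPa, so the clay remains overconsolidated and only the recompression index applies:
S_c = C_r·H/(1+e₀)·log₁₀(σ'_f/σ'_0) = 0.063×4.2/2.01×log₁₀(84.362/44.096)
    = 0.13164 × 0.28175 = 0.03709 m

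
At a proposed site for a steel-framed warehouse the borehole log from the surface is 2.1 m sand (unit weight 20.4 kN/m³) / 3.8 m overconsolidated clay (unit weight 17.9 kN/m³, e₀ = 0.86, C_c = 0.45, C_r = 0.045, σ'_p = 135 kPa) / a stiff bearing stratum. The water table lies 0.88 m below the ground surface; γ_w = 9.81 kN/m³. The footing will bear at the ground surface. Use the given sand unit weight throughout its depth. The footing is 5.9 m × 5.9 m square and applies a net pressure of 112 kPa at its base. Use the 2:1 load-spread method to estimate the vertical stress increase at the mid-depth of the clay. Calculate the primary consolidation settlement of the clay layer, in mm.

S_c ≈ 24.8 mm

Mid-depth of clay below the ground surface: z = 2.1 + 3.8/2 = 4 m.
Total vertical stress at mid-clay: σ_v = 20.4×2.1 + 17.9×1.9 = 76.85 kPa.
Pore pressure: u = 9.81×(4 − 0.88) = 30.607 kPa.
Initial effective stress: σ'_0 = σ_v − u = 76.85 − 30.607 = 46.243 kPa.
Stress increase at mid-clay by the 2:1 spreading method:
Δσ = qBL/((B+z)(L+z)) = 112×5.9×5.9/((5.9+4)(5.9+4)) = 39.779 kPa
Final effective stress: σ'_f = 46.243 + 39.779 = 86.022 kPa.
σ'_f = 86.022 ≤ σ'_p = 135 kPa, so the clay remains overconsolidated and only the recompression index applies:
S_c = C_r·H/(1+e₀)·log₁₀(σ'_f/σ'_0) = 0.045×3.8/1.86×log₁₀(86.022/46.243)
    = 0.091935 × 0.26956 = 0.02478 m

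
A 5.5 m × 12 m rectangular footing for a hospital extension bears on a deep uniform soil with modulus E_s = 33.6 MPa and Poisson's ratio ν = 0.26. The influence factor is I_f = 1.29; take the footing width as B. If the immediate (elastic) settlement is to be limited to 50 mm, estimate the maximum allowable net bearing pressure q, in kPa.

q ≈ 254 kPa

E_s = 33.6 MPa = 33600 kPa.
S_e = q·B·(1−ν²)/E_s · I_f  ⇒  q = S_e·E_s / (B·(1−ν²)·I_f).
q = 0.05 × 33600 / (5.5 × 0.9324 × 1.29) = 254 kPa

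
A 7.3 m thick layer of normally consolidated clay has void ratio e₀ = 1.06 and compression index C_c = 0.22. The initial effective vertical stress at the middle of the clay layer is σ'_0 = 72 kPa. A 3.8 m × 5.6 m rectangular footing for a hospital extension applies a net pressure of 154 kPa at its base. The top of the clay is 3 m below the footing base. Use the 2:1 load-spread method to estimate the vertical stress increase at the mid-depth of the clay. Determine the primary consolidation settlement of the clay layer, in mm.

Mid-depth of clay below the footing base: z = 3 + 7.3/2 = 6.65 m.
Stress increase at mid-clay by the 2:1 spreading method:
Δσ = qBL/((B+z)(L+z)) = 154×3.8×5.6/((3.8+6.65)(5.6+6.65)) = 25.6 kPa
Final effective stress: σ'_f = σ'_0 + Δσ = 72 + 25.6 = 97.6 kPa.
Normally consolidated clay, so the full stress increment lies on the virgin compression line:
S_c = C_c·H/(1+e₀)·log₁₀(σ'_f/σ'_0) = 0.22×7.3/(1+1.06)×log₁₀(97.6/72)
    = 0.77961 × 0.13212 = 0.103 m

S_c ≈ 103 mm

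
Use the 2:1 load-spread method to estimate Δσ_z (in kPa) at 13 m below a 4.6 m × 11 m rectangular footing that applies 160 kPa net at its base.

By the 2:1 method the load spreads at 1 horizontal : 2 vertical, so at depth z the loaded area has grown by z in each plan dimension:
Δσ = qBL/((B+z)(L+z)) = 160×4.6×11/((4.6+13)(11+13)) = 19.167 kPa

Δσ_z ≈ 19.2 kPa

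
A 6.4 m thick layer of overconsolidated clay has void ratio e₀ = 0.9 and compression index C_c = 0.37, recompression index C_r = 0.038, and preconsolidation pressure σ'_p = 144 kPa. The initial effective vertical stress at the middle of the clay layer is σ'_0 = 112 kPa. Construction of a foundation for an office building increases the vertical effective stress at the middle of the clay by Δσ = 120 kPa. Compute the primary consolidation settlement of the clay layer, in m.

Final effective stress: σ'_f = 112 + 120 = 232 kPa.
σ'_f = 232 > σ'_p = 144 kPa, so the stress path crosses the preconsolidation pressure — recompression up to σ'_p, then virgin compression beyond:
S_c = H/(1+e₀)·[C_r·log₁₀(σ'_p/σ'_0) + C_c·log₁₀(σ'_f/σ'_p)]
    = 6.4/1.9 × [0.038×log₁₀(144/112) + 0.37×log₁₀(232/144)]
    = 3.3684 × [0.0041475 + 0.076636] = 0.2721 m

S_c ≈ 0.272 m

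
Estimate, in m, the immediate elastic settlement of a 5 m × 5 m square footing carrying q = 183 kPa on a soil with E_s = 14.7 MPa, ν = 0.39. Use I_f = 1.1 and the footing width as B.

S_e ≈ 0.0581 m

Immediate (elastic) settlement: S_e = q·B·(1−ν²)/E_s · I_f.
E_s = 14.7 MPa = 14700 kPa.
S_e = 183 × 5 × (1 − 0.39²) / 14700 × 1.1
    = 183 × 5 × 0.8479 / 14700 × 1.1
    = 0.05806 m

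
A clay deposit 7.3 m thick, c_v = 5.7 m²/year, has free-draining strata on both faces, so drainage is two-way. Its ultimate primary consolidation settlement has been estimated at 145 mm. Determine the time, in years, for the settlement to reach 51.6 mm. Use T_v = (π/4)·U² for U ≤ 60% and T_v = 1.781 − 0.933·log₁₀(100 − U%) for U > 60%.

Drainage path length: H_d = H/2 = 3.65 m (double drainage).
U = S(t)/S_ult = 51.6/145 = 0.3559.
U ≤ 60%: T_v = (π/4)·U² = (π/4)×0.35586² = 0.099461.
t = T_v·H_d²/c_v = 0.099461×3.65²/5.7 = 0.2325 years.

t ≈ 0.232 years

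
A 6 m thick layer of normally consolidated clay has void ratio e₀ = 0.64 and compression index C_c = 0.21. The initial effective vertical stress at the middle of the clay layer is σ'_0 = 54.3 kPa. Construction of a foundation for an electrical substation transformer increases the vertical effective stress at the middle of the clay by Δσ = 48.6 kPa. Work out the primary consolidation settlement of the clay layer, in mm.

Final effective stress: σ'_f = σ'_0 + Δσ = 54.3 + 48.6 = 102.9 kPa.
Normally consolidated clay, so the full stress increment lies on the virgin compression line:
S_c = C_c·H/(1+e₀)·log₁₀(σ'_f/σ'_0) = 0.21×6/(1+0.64)×log₁₀(102.9/54.3)
    = 0.76829 × 0.27762 = 0.2133 m

S_c ≈ 213 mm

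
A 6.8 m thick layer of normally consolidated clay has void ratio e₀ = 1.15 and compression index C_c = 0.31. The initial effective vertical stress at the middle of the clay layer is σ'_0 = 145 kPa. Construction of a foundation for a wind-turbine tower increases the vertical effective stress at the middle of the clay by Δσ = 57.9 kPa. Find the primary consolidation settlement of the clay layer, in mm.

Final effective stress: σ'_f = σ'_0 + Δσ = 145 + 57.9 = 202.9 kPa.
Normally consolidated clay, so the full stress increment lies on the virgin compression line:
S_c = C_c·H/(1+e₀)·log₁₀(σ'_f/σ'_0) = 0.31×6.8/(1+1.15)×log₁₀(202.9/145)
    = 0.98047 × 0.14591 = 0.1431 m

S_c ≈ 143 mm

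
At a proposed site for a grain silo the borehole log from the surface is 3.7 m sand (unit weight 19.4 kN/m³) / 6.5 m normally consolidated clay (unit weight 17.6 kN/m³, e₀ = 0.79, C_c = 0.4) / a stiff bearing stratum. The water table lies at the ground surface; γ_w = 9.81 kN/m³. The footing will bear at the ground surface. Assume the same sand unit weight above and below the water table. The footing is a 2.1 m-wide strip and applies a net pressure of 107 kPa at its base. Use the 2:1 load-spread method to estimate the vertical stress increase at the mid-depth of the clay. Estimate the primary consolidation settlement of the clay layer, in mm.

Mid-depth of clay below the ground surface: z = 3.7 + 6.5/2 = 6.95 m.
Total vertical stress at mid-clay: σ_v = 19.4×3.7 + 17.6×3.25 = 128.98 kPa.
Pore pressure: u = 9.81×(6.95 − 0) = 68.18 kPa.
Initial effective stress: σ'_0 = σ_v − u = 128.98 − 68.18 = 60.8 kPa.
Stress increase at mid-clay by the 2:1 spreading method:
Δσ = qB/(B+z) = 107×2.1/(2.1+6.95) = 24.829 kPa
Final effective stress: σ'_f = σ'_0 + Δσ = 60.8 + 24.829 = 85.629 kPa.
Normally consolidated clay, so the full stress increment lies on the virgin compression line:
S_c = C_c·H/(1+e₀)·log₁₀(σ'_f/σ'_0) = 0.4×6.5/(1+0.79)×log₁₀(85.629/60.8)
    = 1.4525 × 0.14872 = 0.216 m

S_c ≈ 216 mm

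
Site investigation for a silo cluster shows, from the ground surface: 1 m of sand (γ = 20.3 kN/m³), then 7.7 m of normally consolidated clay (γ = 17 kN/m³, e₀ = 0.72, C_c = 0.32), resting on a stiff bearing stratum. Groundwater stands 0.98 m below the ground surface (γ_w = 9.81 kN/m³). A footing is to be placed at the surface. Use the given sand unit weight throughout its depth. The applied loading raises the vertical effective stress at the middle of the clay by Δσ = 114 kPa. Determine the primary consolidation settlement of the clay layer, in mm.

S_c ≈ 759 mm

Mid-depth of clay below the ground surface: z = 1 + 7.7/2 = 4.85 m.
Total vertical stress at mid-clay: σ_v = 20.3×1 + 17×3.85 = 85.75 kPa.
Pore pressure: u = 9.81×(4.85 − 0.98) = 37.965 kPa.
Initial effective stress: σ'_0 = σ_v − u = 85.75 − 37.965 = 47.785 kPa.
Final effective stress: σ'_f = σ'_0 + Δσ = 47.785 + 114 = 161.78 kPa.
Normally consolidated clay, so the full stress increment lies on the virgin compression line:
S_c = C_c·H/(1+e₀)·log₁₀(σ'_f/σ'_0) = 0.32×7.7/(1+0.72)×log₁₀(161.78/47.785)
    = 1.4326 × 0.52963 = 0.7587 m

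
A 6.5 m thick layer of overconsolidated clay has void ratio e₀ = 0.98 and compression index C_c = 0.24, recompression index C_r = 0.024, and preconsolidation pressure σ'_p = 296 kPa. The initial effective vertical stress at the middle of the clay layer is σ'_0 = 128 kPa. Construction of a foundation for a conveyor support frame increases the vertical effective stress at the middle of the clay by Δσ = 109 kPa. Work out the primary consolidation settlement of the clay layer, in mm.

S_c ≈ 21.1 mm

Final effective stress: σ'_f = 128 + 109 = 237 kPa.
σ'_f = 237 ≤ σ'_p = 296 kPa, so the clay remains overconsolidated and only the recompression index applies:
S_c = C_r·H/(1+e₀)·log₁₀(σ'_f/σ'_0) = 0.024×6.5/1.98×log₁₀(237/128)
    = 0.078787 × 0.26754 = 0.02108 m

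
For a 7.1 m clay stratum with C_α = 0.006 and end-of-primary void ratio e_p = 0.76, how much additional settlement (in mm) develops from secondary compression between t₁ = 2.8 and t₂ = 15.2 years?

S_s ≈ 17.8 mm

Secondary compression: S_s = C_α·H/(1+e_p)·log₁₀(t₂/t₁)
S_s = 0.006×7.1/(1+0.76)×log₁₀(15.2/2.8)
    = 0.0242 × 0.7347 = 0.01778 m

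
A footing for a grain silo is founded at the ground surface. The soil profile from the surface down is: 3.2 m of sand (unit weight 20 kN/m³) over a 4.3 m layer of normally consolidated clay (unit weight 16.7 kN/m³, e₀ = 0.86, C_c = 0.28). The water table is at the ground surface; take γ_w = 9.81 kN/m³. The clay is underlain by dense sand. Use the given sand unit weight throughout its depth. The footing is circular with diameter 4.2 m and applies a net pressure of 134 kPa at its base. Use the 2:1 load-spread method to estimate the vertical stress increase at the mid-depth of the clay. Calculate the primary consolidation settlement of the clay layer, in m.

Mid-depth of clay below the ground surface: z = 3.2 + 4.3/2 = 5.35 m.
Total vertical stress at mid-clay: σ_v = 20×3.2 + 16.7×2.15 = 99.905 kPa.
Pore pressure: u = 9.81×(5.35 − 0) = 52.483 kPa.
Initial effective stress: σ'_0 = σ_v − u = 99.905 − 52.483 = 47.422 kPa.
Stress increase at mid-clay by the 2:1 spreading method:
Δσ ≈ qD²/(D+z)² = 134×4.2²/(4.2+5.35)² = 25.918 kPa
Final effective stress: σ'_f = σ'_0 + Δσ = 47.422 + 25.918 = 73.34 kPa.
Normally consolidated clay, so the full stress increment lies on the virgin compression line:
S_c = C_c·H/(1+e₀)·log₁₀(σ'_f/σ'_0) = 0.28×4.3/(1+0.86)×log₁₀(73.34/47.422)
    = 0.64731 × 0.18936 = 0.1226 m

S_c ≈ 0.123 m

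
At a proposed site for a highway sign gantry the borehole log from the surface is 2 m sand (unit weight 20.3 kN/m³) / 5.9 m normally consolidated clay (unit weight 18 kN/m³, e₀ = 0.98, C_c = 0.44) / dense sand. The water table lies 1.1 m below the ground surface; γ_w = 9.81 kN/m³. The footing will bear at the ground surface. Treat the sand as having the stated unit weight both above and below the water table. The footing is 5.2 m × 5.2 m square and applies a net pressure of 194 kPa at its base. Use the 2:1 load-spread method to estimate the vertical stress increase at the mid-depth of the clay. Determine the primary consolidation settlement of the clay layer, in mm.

S_c ≈ 369 mm

Mid-depth of clay below the ground surface: z = 2 + 5.9/2 = 4.95 m.
Total vertical stress at mid-clay: σ_v = 20.3×2 + 18×2.95 = 93.7 kPa.
Pore pressure: u = 9.81×(4.95 − 1.1) = 37.769 kPa.
Initial effective stress: σ'_0 = σ_v − u = 93.7 − 37.769 = 55.931 kPa.
Stress increase at mid-clay by the 2:1 spreading method:
Δσ = qBL/((B+z)(L+z)) = 194×5.2×5.2/((5.2+4.95)(5.2+4.95)) = 50.919 kPa
Final effective stress: σ'_f = σ'_0 + Δσ = 55.931 + 50.919 = 106.85 kPa.
Normally consolidated clay, so the full stress increment lies on the virgin compression line:
S_c = C_c·H/(1+e₀)·log₁₀(σ'_f/σ'_0) = 0.44×5.9/(1+0.98)×log₁₀(106.85/55.931)
    = 1.3111 × 0.28112 = 0.3686 m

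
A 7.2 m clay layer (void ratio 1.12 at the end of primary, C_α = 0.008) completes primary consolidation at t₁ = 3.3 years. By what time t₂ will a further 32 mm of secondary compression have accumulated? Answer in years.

S_s = C_α·H/(1+e_p)·log₁₀(t₂/t₁) ⇒ log₁₀(t₂/t₁) = S_s·(1+e_p)/(C_α·H).
log₁₀(t₂/t₁) = 0.032 × (1+1.12) / (0.008×7.2) = 1.178
t₂ = t₁ × 10^1.178 = 3.3 × 15.06 = 49.69 years

t₂ ≈ 49.7 years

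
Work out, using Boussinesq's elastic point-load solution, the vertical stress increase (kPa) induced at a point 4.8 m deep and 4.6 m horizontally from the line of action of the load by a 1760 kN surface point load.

Boussinesq vertical stress below a point load on an elastic half-space:
Δσ_z = 3P/(2πz²) · [1 + (r/z)²]^(−5/2)
r/z = 4.6/4.8 = 0.95833; [1+(r/z)²]^(−5/2) = 0.19618.
Δσ_z = 3×1760/(2π×4.8²) × 0.19618 = 36.473 × 0.19618 = 7.155 kPa

Δσ_z ≈ 7.16 kPa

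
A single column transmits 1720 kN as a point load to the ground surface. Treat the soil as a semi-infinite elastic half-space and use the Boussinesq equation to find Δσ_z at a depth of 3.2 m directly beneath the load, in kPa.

Boussinesq vertical stress below a point load on an elastic half-space:
Δσ_z = 3P/(2πz²) · [1 + (r/z)²]^(−5/2)
r/z = 0/3.2 = 0; [1+(r/z)²]^(−5/2) = 1.
Δσ_z = 3×1720/(2π×3.2²) × 1 = 80.199 × 1 = 80.2 kPa

Δσ_z ≈ 80.2 kPa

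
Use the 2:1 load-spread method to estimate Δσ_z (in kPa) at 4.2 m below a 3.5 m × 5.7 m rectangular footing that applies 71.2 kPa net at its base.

Δσ_z ≈ 18.6 kPa

By the 2:1 method the load spreads at 1 horizontal : 2 vertical, so at depth z the loaded area has grown by z in each plan dimension:
Δσ = qBL/((B+z)(L+z)) = 71.2×3.5×5.7/((3.5+4.2)(5.7+4.2)) = 18.634 kPa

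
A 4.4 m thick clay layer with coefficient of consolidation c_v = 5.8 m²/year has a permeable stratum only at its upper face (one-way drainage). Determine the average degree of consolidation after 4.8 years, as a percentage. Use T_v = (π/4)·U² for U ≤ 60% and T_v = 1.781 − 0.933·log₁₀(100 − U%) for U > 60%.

U ≈ 97.7 %

Drainage path length: H_d = H = 4.4 m (single drainage).
T_v = c_v·t/H_d² = 5.8×4.8/4.4² = 1.438.
T_v = 1.438 corresponds to the U > 60% branch:
U = 1 − 10^((1.781 − T_v)/0.933)/100 = 0.9767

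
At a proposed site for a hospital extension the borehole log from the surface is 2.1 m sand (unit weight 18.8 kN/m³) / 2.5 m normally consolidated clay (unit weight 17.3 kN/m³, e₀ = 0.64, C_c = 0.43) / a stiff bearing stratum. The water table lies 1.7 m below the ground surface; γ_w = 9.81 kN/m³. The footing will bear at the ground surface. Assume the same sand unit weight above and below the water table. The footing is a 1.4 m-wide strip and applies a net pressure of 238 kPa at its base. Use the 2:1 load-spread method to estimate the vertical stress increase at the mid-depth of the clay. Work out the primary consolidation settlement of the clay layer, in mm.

S_c ≈ 268 mm

Mid-depth of clay below the ground surface: z = 2.1 + 2.5/2 = 3.35 m.
Total vertical stress at mid-clay: σ_v = 18.8×2.1 + 17.3×1.25 = 61.105 kPa.
Pore pressure: u = 9.81×(3.35 − 1.7) = 16.186 kPa.
Initial effective stress: σ'_0 = σ_v − u = 61.105 − 16.186 = 44.919 kPa.
Stress increase at mid-clay by the 2:1 spreading method:
Δσ = qB/(B+z) = 238×1.4/(1.4+3.35) = 70.147 kPa
Final effective stress: σ'_f = σ'_0 + Δσ = 44.919 + 70.147 = 115.07 kPa.
Normally consolidated clay, so the full stress increment lies on the virgin compression line:
S_c = C_c·H/(1+e₀)·log₁₀(σ'_f/σ'_0) = 0.43×2.5/(1+0.64)×log₁₀(115.07/44.919)
    = 0.65549 × 0.40853 = 0.2678 m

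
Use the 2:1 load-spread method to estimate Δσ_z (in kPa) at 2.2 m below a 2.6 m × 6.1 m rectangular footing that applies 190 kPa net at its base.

Δσ_z ≈ 75.6 kPa

By the 2:1 method the load spreads at 1 horizontal : 2 vertical, so at depth z the loaded area has grown by z in each plan dimension:
Δσ = qBL/((B+z)(L+z)) = 190×2.6×6.1/((2.6+2.2)(6.1+2.2)) = 75.638 kPa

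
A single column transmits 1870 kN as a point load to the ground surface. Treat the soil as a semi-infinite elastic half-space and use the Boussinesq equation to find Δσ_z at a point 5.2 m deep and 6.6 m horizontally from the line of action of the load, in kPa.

Δσ_z ≈ 3 kPa

Boussinesq vertical stress below a point load on an elastic half-space:
Δσ_z = 3P/(2πz²) · [1 + (r/z)²]^(−5/2)
r/z = 6.6/5.2 = 1.2692; [1+(r/z)²]^(−5/2) = 0.090783.
Δσ_z = 3×1870/(2π×5.2²) × 0.090783 = 33.02 × 0.090783 = 2.998 kPa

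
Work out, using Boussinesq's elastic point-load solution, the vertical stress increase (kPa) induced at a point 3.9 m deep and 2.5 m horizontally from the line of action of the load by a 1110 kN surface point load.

Δσ_z ≈ 14.7 kPa

Boussinesq vertical stress below a point load on an elastic half-space:
Δσ_z = 3P/(2πz²) · [1 + (r/z)²]^(−5/2)
r/z = 2.5/3.9 = 0.64103; [1+(r/z)²]^(−5/2) = 0.42291.
Δσ_z = 3×1110/(2π×3.9²) × 0.42291 = 34.845 × 0.42291 = 14.74 kPa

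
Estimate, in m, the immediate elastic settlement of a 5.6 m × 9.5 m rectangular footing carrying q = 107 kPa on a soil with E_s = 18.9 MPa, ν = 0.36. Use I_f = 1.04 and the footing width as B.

S_e ≈ 0.0287 m

Immediate (elastic) settlement: S_e = q·B·(1−ν²)/E_s · I_f.
E_s = 18.9 MPa = 18900 kPa.
S_e = 107 × 5.6 × (1 − 0.36²) / 18900 × 1.04
    = 107 × 5.6 × 0.8704 / 18900 × 1.04
    = 0.0287 m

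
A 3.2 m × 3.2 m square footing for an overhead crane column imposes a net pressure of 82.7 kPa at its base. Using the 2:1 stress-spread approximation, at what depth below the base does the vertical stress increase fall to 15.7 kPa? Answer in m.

z ≈ 4.14 m

2:1 spreading — at depth z the loaded area has grown by z in each plan dimension:
qB²/(B+z)² = Δσ_z ⇒ z = B(√(q/Δσ_z) − 1) = 3.2×(√(82.7/15.7) − 1) = 4.144 m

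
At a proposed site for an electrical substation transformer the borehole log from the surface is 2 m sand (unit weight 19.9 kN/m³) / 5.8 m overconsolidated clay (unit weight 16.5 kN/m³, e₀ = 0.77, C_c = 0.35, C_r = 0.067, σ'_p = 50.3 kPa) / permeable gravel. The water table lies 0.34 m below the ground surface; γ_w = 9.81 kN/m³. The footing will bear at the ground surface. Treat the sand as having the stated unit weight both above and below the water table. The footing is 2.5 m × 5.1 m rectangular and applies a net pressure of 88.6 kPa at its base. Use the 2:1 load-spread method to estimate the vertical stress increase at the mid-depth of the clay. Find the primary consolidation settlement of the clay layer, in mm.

S_c ≈ 87.6 mm

Mid-depth of clay below the ground surface: z = 2 + 5.8/2 = 4.9 m.
Total vertical stress at mid-clay: σ_v = 19.9×2 + 16.5×2.9 = 87.65 kPa.
Pore pressure: u = 9.81×(4.9 − 0.34) = 44.734 kPa.
Initial effective stress: σ'_0 = σ_v − u = 87.65 − 44.734 = 42.916 kPa.
Stress increase at mid-clay by the 2:1 spreading method:
Δσ = qBL/((B+z)(L+z)) = 88.6×2.5×5.1/((2.5+4.9)(5.1+4.9)) = 15.266 kPa
Final effective stress: σ'_f = 42.916 + 15.266 = 58.182 kPa.
σ'_f = 58.182 > σ'_p = 50.3 kPa, so the stress path crosses the preconsolidation pressure — recompression up to σ'_p, then virgin compression beyond:
S_c = H/(1+e₀)·[C_r·log₁₀(σ'_p/σ'_0) + C_c·log₁₀(σ'_f/σ'_p)]
    = 5.8/1.77 × [0.067×log₁₀(50.3/42.916) + 0.35×log₁₀(58.182/50.3)]
    = 3.2768 × [0.0046196 + 0.022127] = 0.08764 m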